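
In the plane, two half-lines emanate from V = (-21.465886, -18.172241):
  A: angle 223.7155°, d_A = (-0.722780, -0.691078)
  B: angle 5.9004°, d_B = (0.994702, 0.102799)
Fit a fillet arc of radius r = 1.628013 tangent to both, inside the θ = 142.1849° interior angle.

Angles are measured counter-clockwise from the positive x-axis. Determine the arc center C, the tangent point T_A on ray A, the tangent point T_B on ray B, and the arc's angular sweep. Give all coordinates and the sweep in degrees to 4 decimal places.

bisector direction at 294.8080° = (0.419578,-0.907719)
center distance |VC| = r/sin(θ/2) = 1.628013/sin(71.0924°) = 1.720866
C = V + |VC|·bis = (-20.7438,-19.7343)
T_A = V + ((C−V)·d_A)·d_A = V + 0.5576·d_A = (-21.8689,-18.5576)
T_B = V + ((C−V)·d_B)·d_B = V + 0.5576·d_B = (-20.9112,-18.1149)
sweep = 180° − θ = 37.8151°

center=(-20.7438,-19.7343) T_A=(-21.8689,-18.5576) T_B=(-20.9112,-18.1149) sweep=37.8151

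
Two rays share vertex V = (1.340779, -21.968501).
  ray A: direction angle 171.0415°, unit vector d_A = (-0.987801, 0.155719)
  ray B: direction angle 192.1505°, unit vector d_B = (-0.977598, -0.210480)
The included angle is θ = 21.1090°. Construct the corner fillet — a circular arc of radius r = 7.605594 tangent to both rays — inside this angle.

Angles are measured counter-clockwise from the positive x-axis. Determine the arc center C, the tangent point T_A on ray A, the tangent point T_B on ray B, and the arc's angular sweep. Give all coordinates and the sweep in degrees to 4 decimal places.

center=(-40.1650,-23.1250) T_A=(-38.9807,-15.6121) T_B=(-38.5642,-30.5602) sweep=158.8910

bisector direction at 181.5960° = (-0.999612,-0.027852)
center distance |VC| = r/sin(θ/2) = 7.605594/sin(10.5545°) = 41.521887
C = V + |VC|·bis = (-40.1650,-23.1250)
T_A = V + ((C−V)·d_A)·d_A = V + 40.8194·d_A = (-38.9807,-15.6121)
T_B = V + ((C−V)·d_B)·d_B = V + 40.8194·d_B = (-38.5642,-30.5602)
sweep = 180° − θ = 158.8910°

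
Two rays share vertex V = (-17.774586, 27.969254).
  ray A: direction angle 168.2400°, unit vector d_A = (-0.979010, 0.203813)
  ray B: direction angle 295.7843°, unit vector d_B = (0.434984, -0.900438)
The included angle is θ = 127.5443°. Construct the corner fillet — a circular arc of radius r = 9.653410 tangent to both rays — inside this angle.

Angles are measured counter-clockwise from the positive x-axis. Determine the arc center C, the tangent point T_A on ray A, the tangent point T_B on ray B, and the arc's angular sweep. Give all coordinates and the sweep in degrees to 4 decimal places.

center=(-24.3981,19.4878) T_A=(-22.4307,28.9386) T_B=(-15.7058,23.6869) sweep=52.4557

bisector direction at 232.0122° = (-0.615494,-0.788141)
center distance |VC| = r/sin(θ/2) = 9.653410/sin(63.7722°) = 10.761360
C = V + |VC|·bis = (-24.3981,19.4878)
T_A = V + ((C−V)·d_A)·d_A = V + 4.7559·d_A = (-22.4307,28.9386)
T_B = V + ((C−V)·d_B)·d_B = V + 4.7559·d_B = (-15.7058,23.6869)
sweep = 180° − θ = 52.4557°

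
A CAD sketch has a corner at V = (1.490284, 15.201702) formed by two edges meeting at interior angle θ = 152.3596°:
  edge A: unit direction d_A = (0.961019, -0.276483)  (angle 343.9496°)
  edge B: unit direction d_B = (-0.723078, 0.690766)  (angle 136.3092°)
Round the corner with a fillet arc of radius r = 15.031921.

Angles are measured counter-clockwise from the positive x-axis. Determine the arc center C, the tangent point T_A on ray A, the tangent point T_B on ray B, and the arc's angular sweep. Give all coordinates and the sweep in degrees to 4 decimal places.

bisector direction at 60.1294° = (0.498043,0.867152)
center distance |VC| = r/sin(θ/2) = 15.031921/sin(76.1798°) = 15.480067
C = V + |VC|·bis = (9.2000,28.6253)
T_A = V + ((C−V)·d_A)·d_A = V + 3.6978·d_A = (5.0440,14.1793)
T_B = V + ((C−V)·d_B)·d_B = V + 3.6978·d_B = (-1.1835,17.7560)
sweep = 180° − θ = 27.6404°

center=(9.2000,28.6253) T_A=(5.0440,14.1793) T_B=(-1.1835,17.7560) sweep=27.6404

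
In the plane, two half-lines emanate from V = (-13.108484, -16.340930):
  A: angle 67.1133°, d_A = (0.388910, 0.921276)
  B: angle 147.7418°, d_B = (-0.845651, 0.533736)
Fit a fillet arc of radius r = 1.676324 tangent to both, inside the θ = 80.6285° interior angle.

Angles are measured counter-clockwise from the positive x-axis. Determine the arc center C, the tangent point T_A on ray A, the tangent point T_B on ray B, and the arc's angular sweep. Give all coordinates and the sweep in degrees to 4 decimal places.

center=(-13.8845,-13.8689) T_A=(-12.3401,-14.5208) T_B=(-14.7792,-15.2865) sweep=99.3715

bisector direction at 107.4275° = (-0.299500,0.954096)
center distance |VC| = r/sin(θ/2) = 1.676324/sin(40.3143°) = 2.591000
C = V + |VC|·bis = (-13.8845,-13.8689)
T_A = V + ((C−V)·d_A)·d_A = V + 1.9757·d_A = (-12.3401,-14.5208)
T_B = V + ((C−V)·d_B)·d_B = V + 1.9757·d_B = (-14.7792,-15.2865)
sweep = 180° − θ = 99.3715°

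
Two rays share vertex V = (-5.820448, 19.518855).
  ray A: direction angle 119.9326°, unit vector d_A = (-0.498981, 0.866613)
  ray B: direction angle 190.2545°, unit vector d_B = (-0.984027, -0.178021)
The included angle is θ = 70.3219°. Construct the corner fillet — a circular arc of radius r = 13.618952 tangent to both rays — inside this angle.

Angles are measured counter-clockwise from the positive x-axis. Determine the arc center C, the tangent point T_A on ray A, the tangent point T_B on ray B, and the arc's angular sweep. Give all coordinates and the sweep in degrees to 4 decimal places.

center=(-27.2701,29.4784) T_A=(-15.4678,36.2740) T_B=(-24.8457,16.0770) sweep=109.6781

bisector direction at 155.0935° = (-0.906997,0.421138)
center distance |VC| = r/sin(θ/2) = 13.618952/sin(35.1609°) = 23.649136
C = V + |VC|·bis = (-27.2701,29.4784)
T_A = V + ((C−V)·d_A)·d_A = V + 19.3341·d_A = (-15.4678,36.2740)
T_B = V + ((C−V)·d_B)·d_B = V + 19.3341·d_B = (-24.8457,16.0770)
sweep = 180° − θ = 109.6781°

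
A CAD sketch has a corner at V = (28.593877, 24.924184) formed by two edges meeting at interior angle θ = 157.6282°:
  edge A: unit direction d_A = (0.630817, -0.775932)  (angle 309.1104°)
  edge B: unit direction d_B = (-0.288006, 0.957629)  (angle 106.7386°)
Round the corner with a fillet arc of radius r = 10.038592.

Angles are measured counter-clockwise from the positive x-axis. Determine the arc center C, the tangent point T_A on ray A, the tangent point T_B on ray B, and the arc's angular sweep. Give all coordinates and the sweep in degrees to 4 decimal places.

center=(37.6354,29.7164) T_A=(29.8461,23.3839) T_B=(28.0221,26.8252) sweep=22.3718

bisector direction at 27.9245° = (0.883565,0.468308)
center distance |VC| = r/sin(θ/2) = 10.038592/sin(78.8141°) = 10.232989
C = V + |VC|·bis = (37.6354,29.7164)
T_A = V + ((C−V)·d_A)·d_A = V + 1.9851·d_A = (29.8461,23.3839)
T_B = V + ((C−V)·d_B)·d_B = V + 1.9851·d_B = (28.0221,26.8252)
sweep = 180° − θ = 22.3718°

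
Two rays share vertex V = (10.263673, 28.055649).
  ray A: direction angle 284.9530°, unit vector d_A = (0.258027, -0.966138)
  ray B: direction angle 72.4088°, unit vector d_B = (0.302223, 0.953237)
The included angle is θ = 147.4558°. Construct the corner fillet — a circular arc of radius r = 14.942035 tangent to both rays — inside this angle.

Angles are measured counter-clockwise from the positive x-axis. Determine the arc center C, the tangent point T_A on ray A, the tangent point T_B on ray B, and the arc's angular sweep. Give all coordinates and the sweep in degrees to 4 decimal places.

center=(25.8251,27.6973) T_A=(11.3890,23.8419) T_B=(11.5818,32.2132) sweep=32.5442

bisector direction at 358.6809° = (0.999735,-0.023021)
center distance |VC| = r/sin(θ/2) = 14.942035/sin(73.7279°) = 15.565563
C = V + |VC|·bis = (25.8251,27.6973)
T_A = V + ((C−V)·d_A)·d_A = V + 4.3615·d_A = (11.3890,23.8419)
T_B = V + ((C−V)·d_B)·d_B = V + 4.3615·d_B = (11.5818,32.2132)
sweep = 180° − θ = 32.5442°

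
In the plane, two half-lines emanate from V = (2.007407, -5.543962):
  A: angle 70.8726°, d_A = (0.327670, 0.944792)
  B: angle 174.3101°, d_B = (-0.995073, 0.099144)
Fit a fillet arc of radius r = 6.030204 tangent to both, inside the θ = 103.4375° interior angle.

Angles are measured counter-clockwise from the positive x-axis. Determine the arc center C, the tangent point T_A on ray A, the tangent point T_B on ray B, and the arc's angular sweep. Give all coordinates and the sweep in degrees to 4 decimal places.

bisector direction at 122.5914° = (-0.538644,0.842534)
center distance |VC| = r/sin(θ/2) = 6.030204/sin(51.7188°) = 7.681993
C = V + |VC|·bis = (-2.1304,0.9284)
T_A = V + ((C−V)·d_A)·d_A = V + 4.7592·d_A = (3.5668,-1.0475)
T_B = V + ((C−V)·d_B)·d_B = V + 4.7592·d_B = (-2.7283,-5.0721)
sweep = 180° − θ = 76.5625°

center=(-2.1304,0.9284) T_A=(3.5668,-1.0475) T_B=(-2.7283,-5.0721) sweep=76.5625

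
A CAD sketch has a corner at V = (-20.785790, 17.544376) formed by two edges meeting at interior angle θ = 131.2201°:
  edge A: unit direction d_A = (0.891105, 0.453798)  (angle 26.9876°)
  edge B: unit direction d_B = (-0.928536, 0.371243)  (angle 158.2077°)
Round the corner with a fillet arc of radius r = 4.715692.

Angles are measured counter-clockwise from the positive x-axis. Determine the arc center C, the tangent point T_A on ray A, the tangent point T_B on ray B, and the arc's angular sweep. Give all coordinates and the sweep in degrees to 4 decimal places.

center=(-21.0205,22.7168) T_A=(-18.8805,18.5147) T_B=(-22.7711,18.3381) sweep=48.7799

bisector direction at 92.5977° = (-0.045322,0.998972)
center distance |VC| = r/sin(θ/2) = 4.715692/sin(65.6101°) = 5.177777
C = V + |VC|·bis = (-21.0205,22.7168)
T_A = V + ((C−V)·d_A)·d_A = V + 2.1381·d_A = (-18.8805,18.5147)
T_B = V + ((C−V)·d_B)·d_B = V + 2.1381·d_B = (-22.7711,18.3381)
sweep = 180° − θ = 48.7799°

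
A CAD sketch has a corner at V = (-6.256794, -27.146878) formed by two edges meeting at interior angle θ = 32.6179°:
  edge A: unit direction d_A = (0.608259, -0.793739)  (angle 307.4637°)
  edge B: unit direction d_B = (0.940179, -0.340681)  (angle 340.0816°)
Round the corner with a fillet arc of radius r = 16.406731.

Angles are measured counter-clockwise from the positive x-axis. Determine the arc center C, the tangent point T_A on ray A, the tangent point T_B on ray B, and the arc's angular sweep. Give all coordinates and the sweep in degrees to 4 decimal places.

bisector direction at 323.7726° = (0.806678,-0.590991)
center distance |VC| = r/sin(θ/2) = 16.406731/sin(16.3089°) = 58.425068
C = V + |VC|·bis = (40.8734,-61.6756)
T_A = V + ((C−V)·d_A)·d_A = V + 56.0741·d_A = (27.8508,-71.6551)
T_B = V + ((C−V)·d_B)·d_B = V + 56.0741·d_B = (46.4629,-46.2503)
sweep = 180° − θ = 147.3821°

center=(40.8734,-61.6756) T_A=(27.8508,-71.6551) T_B=(46.4629,-46.2503) sweep=147.3821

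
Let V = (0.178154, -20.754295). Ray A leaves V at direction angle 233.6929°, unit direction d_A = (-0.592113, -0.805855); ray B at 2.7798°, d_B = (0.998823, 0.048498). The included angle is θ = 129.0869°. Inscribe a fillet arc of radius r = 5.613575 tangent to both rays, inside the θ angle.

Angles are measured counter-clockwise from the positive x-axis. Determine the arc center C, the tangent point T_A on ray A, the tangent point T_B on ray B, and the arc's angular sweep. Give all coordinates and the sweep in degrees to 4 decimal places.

center=(3.1196,-26.2317) T_A=(-1.4042,-22.9078) T_B=(2.8473,-20.6247) sweep=50.9131

bisector direction at 298.2364° = (0.473110,-0.881003)
center distance |VC| = r/sin(θ/2) = 5.613575/sin(64.5435°) = 6.217193
C = V + |VC|·bis = (3.1196,-26.2317)
T_A = V + ((C−V)·d_A)·d_A = V + 2.6723·d_A = (-1.4042,-22.9078)
T_B = V + ((C−V)·d_B)·d_B = V + 2.6723·d_B = (2.8473,-20.6247)
sweep = 180° − θ = 50.9131°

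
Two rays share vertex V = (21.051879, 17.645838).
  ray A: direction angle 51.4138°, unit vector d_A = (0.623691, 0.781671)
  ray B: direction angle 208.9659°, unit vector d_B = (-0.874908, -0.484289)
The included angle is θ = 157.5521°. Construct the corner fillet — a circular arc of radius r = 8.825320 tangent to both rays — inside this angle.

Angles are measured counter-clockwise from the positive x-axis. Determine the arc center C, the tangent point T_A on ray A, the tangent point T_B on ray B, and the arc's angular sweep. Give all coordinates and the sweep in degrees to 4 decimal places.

bisector direction at 130.1899° = (-0.645322,0.763910)
center distance |VC| = r/sin(θ/2) = 8.825320/sin(78.7760°) = 8.997405
C = V + |VC|·bis = (15.2457,24.5190)
T_A = V + ((C−V)·d_A)·d_A = V + 1.7513·d_A = (22.1441,19.0148)
T_B = V + ((C−V)·d_B)·d_B = V + 1.7513·d_B = (19.5197,16.7977)
sweep = 180° − θ = 22.4479°

center=(15.2457,24.5190) T_A=(22.1441,19.0148) T_B=(19.5197,16.7977) sweep=22.4479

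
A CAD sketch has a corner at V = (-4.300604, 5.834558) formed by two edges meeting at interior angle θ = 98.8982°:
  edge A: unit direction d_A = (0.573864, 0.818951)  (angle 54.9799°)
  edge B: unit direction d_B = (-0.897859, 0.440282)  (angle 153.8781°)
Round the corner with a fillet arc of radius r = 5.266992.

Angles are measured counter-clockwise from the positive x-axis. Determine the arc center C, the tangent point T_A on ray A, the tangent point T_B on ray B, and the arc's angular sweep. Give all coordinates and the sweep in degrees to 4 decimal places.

center=(-6.0279,12.5477) T_A=(-1.7145,9.5252) T_B=(-8.3468,7.8187) sweep=81.1018

bisector direction at 104.4290° = (-0.249180,0.968457)
center distance |VC| = r/sin(θ/2) = 5.266992/sin(49.4491°) = 6.931815
C = V + |VC|·bis = (-6.0279,12.5477)
T_A = V + ((C−V)·d_A)·d_A = V + 4.5065·d_A = (-1.7145,9.5252)
T_B = V + ((C−V)·d_B)·d_B = V + 4.5065·d_B = (-8.3468,7.8187)
sweep = 180° − θ = 81.1018°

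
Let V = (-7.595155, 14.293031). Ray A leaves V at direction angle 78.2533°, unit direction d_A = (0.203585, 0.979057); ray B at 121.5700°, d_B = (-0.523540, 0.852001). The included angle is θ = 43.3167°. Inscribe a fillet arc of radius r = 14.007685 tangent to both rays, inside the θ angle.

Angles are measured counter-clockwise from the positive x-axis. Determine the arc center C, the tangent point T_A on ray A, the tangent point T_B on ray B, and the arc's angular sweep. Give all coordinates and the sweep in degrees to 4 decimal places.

bisector direction at 99.9117° = (-0.172129,0.985074)
center distance |VC| = r/sin(θ/2) = 14.007685/sin(21.6583°) = 37.953878
C = V + |VC|·bis = (-14.1281,51.6804)
T_A = V + ((C−V)·d_A)·d_A = V + 35.2744·d_A = (-0.4138,48.8287)
T_B = V + ((C−V)·d_B)·d_B = V + 35.2744·d_B = (-26.0627,44.3468)
sweep = 180° − θ = 136.6833°

center=(-14.1281,51.6804) T_A=(-0.4138,48.8287) T_B=(-26.0627,44.3468) sweep=136.6833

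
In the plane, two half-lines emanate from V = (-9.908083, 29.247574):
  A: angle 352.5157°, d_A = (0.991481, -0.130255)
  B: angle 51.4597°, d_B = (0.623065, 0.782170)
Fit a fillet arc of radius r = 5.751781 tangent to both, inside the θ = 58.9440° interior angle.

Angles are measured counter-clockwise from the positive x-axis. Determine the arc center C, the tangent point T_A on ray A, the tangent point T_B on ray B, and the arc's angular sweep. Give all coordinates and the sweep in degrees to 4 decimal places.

bisector direction at 21.9877° = (0.927264,0.374408)
center distance |VC| = r/sin(θ/2) = 5.751781/sin(29.4720°) = 11.690655
C = V + |VC|·bis = (0.9322,33.6246)
T_A = V + ((C−V)·d_A)·d_A = V + 10.1778·d_A = (0.1830,27.9219)
T_B = V + ((C−V)·d_B)·d_B = V + 10.1778·d_B = (-3.5666,37.2084)
sweep = 180° − θ = 121.0560°

center=(0.9322,33.6246) T_A=(0.1830,27.9219) T_B=(-3.5666,37.2084) sweep=121.0560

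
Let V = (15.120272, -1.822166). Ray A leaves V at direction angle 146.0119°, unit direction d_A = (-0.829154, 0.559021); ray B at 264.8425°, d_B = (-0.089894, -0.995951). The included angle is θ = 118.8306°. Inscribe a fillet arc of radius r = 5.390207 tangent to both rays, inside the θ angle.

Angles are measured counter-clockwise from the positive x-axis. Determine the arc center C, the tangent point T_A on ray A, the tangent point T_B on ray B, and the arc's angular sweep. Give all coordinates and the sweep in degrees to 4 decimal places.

center=(9.4655,-4.5105) T_A=(12.4787,-0.0412) T_B=(14.8339,-4.9951) sweep=61.1694

bisector direction at 205.4272° = (-0.903132,-0.429364)
center distance |VC| = r/sin(θ/2) = 5.390207/sin(59.4153°) = 6.261291
C = V + |VC|·bis = (9.4655,-4.5105)
T_A = V + ((C−V)·d_A)·d_A = V + 3.1858·d_A = (12.4787,-0.0412)
T_B = V + ((C−V)·d_B)·d_B = V + 3.1858·d_B = (14.8339,-4.9951)
sweep = 180° − θ = 61.1694°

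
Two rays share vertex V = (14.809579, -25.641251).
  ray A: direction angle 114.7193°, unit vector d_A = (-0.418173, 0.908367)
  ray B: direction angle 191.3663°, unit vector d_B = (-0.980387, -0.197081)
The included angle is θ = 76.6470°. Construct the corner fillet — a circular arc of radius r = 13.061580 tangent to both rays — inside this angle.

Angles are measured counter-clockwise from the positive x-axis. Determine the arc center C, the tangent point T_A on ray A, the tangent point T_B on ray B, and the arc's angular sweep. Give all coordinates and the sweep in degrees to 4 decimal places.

center=(-3.9654,-16.0926) T_A=(7.8993,-10.6306) T_B=(-1.3912,-28.8980) sweep=103.3530

bisector direction at 153.0428° = (-0.891345,0.453325)
center distance |VC| = r/sin(θ/2) = 13.061580/sin(38.3235°) = 21.063638
C = V + |VC|·bis = (-3.9654,-16.0926)
T_A = V + ((C−V)·d_A)·d_A = V + 16.5249·d_A = (7.8993,-10.6306)
T_B = V + ((C−V)·d_B)·d_B = V + 16.5249·d_B = (-1.3912,-28.8980)
sweep = 180° − θ = 103.3530°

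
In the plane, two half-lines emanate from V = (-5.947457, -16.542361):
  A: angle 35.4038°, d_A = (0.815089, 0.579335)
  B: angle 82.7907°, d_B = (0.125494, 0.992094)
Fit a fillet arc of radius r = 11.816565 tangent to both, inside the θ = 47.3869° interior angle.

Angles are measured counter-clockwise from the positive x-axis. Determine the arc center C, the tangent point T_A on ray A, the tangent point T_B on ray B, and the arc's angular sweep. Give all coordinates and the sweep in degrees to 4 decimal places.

center=(9.1549,8.6891) T_A=(16.0007,-0.9425) T_B=(-2.5682,10.1720) sweep=132.6131

bisector direction at 59.0973° = (0.513582,0.858040)
center distance |VC| = r/sin(θ/2) = 11.816565/sin(23.6934°) = 29.405918
C = V + |VC|·bis = (9.1549,8.6891)
T_A = V + ((C−V)·d_A)·d_A = V + 26.9272·d_A = (16.0007,-0.9425)
T_B = V + ((C−V)·d_B)·d_B = V + 26.9272·d_B = (-2.5682,10.1720)
sweep = 180° − θ = 132.6131°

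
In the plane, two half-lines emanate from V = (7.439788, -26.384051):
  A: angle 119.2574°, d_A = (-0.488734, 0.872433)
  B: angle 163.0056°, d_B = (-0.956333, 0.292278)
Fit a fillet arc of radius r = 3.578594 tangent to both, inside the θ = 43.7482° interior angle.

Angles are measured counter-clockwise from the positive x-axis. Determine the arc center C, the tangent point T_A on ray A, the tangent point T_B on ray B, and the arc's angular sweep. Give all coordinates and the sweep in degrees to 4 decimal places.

center=(-0.0387,-20.3564) T_A=(3.0834,-18.6075) T_B=(-1.0847,-23.7788) sweep=136.2518

bisector direction at 141.1315° = (-0.778588,0.627535)
center distance |VC| = r/sin(θ/2) = 3.578594/sin(21.8741°) = 9.605202
C = V + |VC|·bis = (-0.0387,-20.3564)
T_A = V + ((C−V)·d_A)·d_A = V + 8.9137·d_A = (3.0834,-18.6075)
T_B = V + ((C−V)·d_B)·d_B = V + 8.9137·d_B = (-1.0847,-23.7788)
sweep = 180° − θ = 136.2518°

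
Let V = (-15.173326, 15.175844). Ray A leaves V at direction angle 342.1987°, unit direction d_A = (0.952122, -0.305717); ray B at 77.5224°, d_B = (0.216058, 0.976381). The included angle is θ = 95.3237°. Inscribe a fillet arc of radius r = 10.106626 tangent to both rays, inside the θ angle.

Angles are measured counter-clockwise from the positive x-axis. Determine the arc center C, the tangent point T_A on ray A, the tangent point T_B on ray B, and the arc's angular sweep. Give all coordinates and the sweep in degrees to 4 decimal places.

center=(-3.3158,21.9834) T_A=(-6.4056,12.3606) T_B=(-13.1837,24.1670) sweep=84.6763

bisector direction at 29.8605° = (0.867240,0.497891)
center distance |VC| = r/sin(θ/2) = 10.106626/sin(47.6619°) = 13.672702
C = V + |VC|·bis = (-3.3158,21.9834)
T_A = V + ((C−V)·d_A)·d_A = V + 9.2086·d_A = (-6.4056,12.3606)
T_B = V + ((C−V)·d_B)·d_B = V + 9.2086·d_B = (-13.1837,24.1670)
sweep = 180° − θ = 84.6763°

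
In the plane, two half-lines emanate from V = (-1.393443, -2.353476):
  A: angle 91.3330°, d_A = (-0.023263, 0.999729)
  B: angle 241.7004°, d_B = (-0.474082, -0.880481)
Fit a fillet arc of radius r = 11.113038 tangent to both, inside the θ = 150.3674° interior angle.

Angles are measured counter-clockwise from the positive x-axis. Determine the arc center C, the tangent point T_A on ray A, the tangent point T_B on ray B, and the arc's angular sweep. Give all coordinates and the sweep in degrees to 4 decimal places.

bisector direction at 166.5167° = (-0.972438,0.233162)
center distance |VC| = r/sin(θ/2) = 11.113038/sin(75.1837°) = 11.495247
C = V + |VC|·bis = (-12.5719,0.3268)
T_A = V + ((C−V)·d_A)·d_A = V + 2.9396·d_A = (-1.4618,0.5853)
T_B = V + ((C−V)·d_B)·d_B = V + 2.9396·d_B = (-2.7870,-4.9417)
sweep = 180° − θ = 29.6326°

center=(-12.5719,0.3268) T_A=(-1.4618,0.5853) T_B=(-2.7870,-4.9417) sweep=29.6326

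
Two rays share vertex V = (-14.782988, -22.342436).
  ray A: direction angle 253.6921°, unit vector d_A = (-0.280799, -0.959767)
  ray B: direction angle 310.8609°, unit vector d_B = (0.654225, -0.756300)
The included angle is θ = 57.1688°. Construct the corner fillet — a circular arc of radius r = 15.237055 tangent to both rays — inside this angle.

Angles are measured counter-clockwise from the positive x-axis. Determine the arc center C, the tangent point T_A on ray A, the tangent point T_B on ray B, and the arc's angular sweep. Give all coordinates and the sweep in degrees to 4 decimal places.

center=(-8.0115,-53.4607) T_A=(-22.6355,-49.1822) T_B=(3.5123,-43.4923) sweep=122.8312

bisector direction at 282.2765° = (0.212630,-0.977133)
center distance |VC| = r/sin(θ/2) = 15.237055/sin(28.5844°) = 31.846517
C = V + |VC|·bis = (-8.0115,-53.4607)
T_A = V + ((C−V)·d_A)·d_A = V + 27.9648·d_A = (-22.6355,-49.1822)
T_B = V + ((C−V)·d_B)·d_B = V + 27.9648·d_B = (3.5123,-43.4923)
sweep = 180° − θ = 122.8312°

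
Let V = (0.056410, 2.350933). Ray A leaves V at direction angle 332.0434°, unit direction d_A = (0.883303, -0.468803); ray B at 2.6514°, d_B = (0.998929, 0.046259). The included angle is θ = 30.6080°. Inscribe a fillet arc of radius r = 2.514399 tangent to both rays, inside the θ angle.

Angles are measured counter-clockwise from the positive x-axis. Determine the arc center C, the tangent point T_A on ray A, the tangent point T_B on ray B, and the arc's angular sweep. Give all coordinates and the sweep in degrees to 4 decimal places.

bisector direction at 347.3474° = (0.975716,-0.219039)
center distance |VC| = r/sin(θ/2) = 2.514399/sin(15.3040°) = 9.526390
C = V + |VC|·bis = (9.3515,0.2643)
T_A = V + ((C−V)·d_A)·d_A = V + 9.1886·d_A = (8.1727,-1.9567)
T_B = V + ((C−V)·d_B)·d_B = V + 9.1886·d_B = (9.2351,2.7760)
sweep = 180° − θ = 149.3920°

center=(9.3515,0.2643) T_A=(8.1727,-1.9567) T_B=(9.2351,2.7760) sweep=149.3920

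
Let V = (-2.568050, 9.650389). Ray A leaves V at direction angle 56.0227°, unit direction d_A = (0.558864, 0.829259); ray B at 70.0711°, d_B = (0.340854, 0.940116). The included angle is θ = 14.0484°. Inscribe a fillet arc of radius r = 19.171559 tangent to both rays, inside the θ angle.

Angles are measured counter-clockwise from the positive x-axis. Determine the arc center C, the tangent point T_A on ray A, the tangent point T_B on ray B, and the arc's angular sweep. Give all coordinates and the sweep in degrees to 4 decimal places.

bisector direction at 63.0469° = (0.453261,0.891378)
center distance |VC| = r/sin(θ/2) = 19.171559/sin(7.0242°) = 156.773127
C = V + |VC|·bis = (68.4911,149.3945)
T_A = V + ((C−V)·d_A)·d_A = V + 155.5965·d_A = (84.3893,138.6802)
T_B = V + ((C−V)·d_B)·d_B = V + 155.5965·d_B = (50.4676,155.9292)
sweep = 180° − θ = 165.9516°

center=(68.4911,149.3945) T_A=(84.3893,138.6802) T_B=(50.4676,155.9292) sweep=165.9516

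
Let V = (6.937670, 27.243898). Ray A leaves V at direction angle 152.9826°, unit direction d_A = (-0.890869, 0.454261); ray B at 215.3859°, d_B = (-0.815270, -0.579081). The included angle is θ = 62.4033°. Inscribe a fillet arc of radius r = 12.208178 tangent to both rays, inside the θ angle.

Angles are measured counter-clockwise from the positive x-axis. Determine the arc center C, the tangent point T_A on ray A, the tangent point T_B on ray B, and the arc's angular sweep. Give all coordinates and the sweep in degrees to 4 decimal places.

center=(-16.5651,25.5245) T_A=(-11.0194,36.4003) T_B=(-9.4956,15.5715) sweep=117.5967

bisector direction at 184.1842° = (-0.997335,-0.072964)
center distance |VC| = r/sin(θ/2) = 12.208178/sin(31.2017°) = 23.565562
C = V + |VC|·bis = (-16.5651,25.5245)
T_A = V + ((C−V)·d_A)·d_A = V + 20.1568·d_A = (-11.0194,36.4003)
T_B = V + ((C−V)·d_B)·d_B = V + 20.1568·d_B = (-9.4956,15.5715)
sweep = 180° − θ = 117.5967°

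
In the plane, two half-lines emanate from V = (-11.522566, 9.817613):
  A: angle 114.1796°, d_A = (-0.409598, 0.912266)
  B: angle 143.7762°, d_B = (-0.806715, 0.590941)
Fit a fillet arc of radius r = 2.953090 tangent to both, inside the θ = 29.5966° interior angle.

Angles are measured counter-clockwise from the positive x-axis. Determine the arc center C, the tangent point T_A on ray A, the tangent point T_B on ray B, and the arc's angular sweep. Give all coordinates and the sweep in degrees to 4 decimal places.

center=(-18.7952,18.8057) T_A=(-16.1012,20.0152) T_B=(-20.5403,16.4234) sweep=150.4034

bisector direction at 128.9779° = (-0.629021,0.777389)
center distance |VC| = r/sin(θ/2) = 2.953090/sin(14.7983°) = 11.561835
C = V + |VC|·bis = (-18.7952,18.8057)
T_A = V + ((C−V)·d_A)·d_A = V + 11.1783·d_A = (-16.1012,20.0152)
T_B = V + ((C−V)·d_B)·d_B = V + 11.1783·d_B = (-20.5403,16.4234)
sweep = 180° − θ = 150.4034°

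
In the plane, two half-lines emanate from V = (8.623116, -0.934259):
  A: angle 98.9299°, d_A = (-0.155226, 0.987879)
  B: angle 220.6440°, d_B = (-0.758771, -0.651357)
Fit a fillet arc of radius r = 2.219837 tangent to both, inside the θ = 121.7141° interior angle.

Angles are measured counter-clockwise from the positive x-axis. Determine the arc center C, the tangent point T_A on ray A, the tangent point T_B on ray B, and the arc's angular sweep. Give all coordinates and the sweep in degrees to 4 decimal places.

bisector direction at 159.7870° = (-0.938414,0.345512)
center distance |VC| = r/sin(θ/2) = 2.219837/sin(60.8571°) = 2.541583
C = V + |VC|·bis = (6.2381,-0.0561)
T_A = V + ((C−V)·d_A)·d_A = V + 1.2377·d_A = (8.4310,0.2885)
T_B = V + ((C−V)·d_B)·d_B = V + 1.2377·d_B = (7.6840,-1.7405)
sweep = 180° − θ = 58.2859°

center=(6.2381,-0.0561) T_A=(8.4310,0.2885) T_B=(7.6840,-1.7405) sweep=58.2859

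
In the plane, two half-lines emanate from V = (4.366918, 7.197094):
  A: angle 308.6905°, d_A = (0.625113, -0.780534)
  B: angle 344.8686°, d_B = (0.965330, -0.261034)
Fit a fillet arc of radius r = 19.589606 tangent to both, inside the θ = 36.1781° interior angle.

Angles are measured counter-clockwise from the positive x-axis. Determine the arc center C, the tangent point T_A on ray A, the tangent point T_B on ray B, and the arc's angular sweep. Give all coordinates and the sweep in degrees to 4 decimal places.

center=(57.1474,-27.3684) T_A=(41.8570,-39.6141) T_B=(62.2609,-8.4579) sweep=143.8219

bisector direction at 326.7795° = (0.836569,-0.547862)
center distance |VC| = r/sin(θ/2) = 19.589606/sin(18.0891°) = 63.091582
C = V + |VC|·bis = (57.1474,-27.3684)
T_A = V + ((C−V)·d_A)·d_A = V + 59.9733·d_A = (41.8570,-39.6141)
T_B = V + ((C−V)·d_B)·d_B = V + 59.9733·d_B = (62.2609,-8.4579)
sweep = 180° − θ = 143.8219°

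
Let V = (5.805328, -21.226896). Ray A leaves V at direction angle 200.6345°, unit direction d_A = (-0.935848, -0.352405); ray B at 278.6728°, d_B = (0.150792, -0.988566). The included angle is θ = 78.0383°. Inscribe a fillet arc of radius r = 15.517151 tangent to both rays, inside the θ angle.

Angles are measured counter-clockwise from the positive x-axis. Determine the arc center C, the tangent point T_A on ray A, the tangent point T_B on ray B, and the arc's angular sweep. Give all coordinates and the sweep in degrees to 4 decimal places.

center=(-6.6469,-42.4968) T_A=(-12.1152,-27.9751) T_B=(8.6928,-40.1569) sweep=101.9617

bisector direction at 239.6536° = (-0.505226,-0.862987)
center distance |VC| = r/sin(θ/2) = 15.517151/sin(39.0192°) = 24.646826
C = V + |VC|·bis = (-6.6469,-42.4968)
T_A = V + ((C−V)·d_A)·d_A = V + 19.1490·d_A = (-12.1152,-27.9751)
T_B = V + ((C−V)·d_B)·d_B = V + 19.1490·d_B = (8.6928,-40.1569)
sweep = 180° − θ = 101.9617°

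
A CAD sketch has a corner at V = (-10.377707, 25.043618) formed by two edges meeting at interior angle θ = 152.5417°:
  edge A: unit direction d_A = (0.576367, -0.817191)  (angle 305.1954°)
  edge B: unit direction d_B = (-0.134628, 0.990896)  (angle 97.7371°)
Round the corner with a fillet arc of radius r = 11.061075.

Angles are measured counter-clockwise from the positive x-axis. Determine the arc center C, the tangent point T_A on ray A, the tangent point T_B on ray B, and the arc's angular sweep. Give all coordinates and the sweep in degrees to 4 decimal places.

bisector direction at 21.4663° = (0.930633,0.365953)
center distance |VC| = r/sin(θ/2) = 11.061075/sin(76.2708°) = 11.386402
C = V + |VC|·bis = (0.2189,29.2105)
T_A = V + ((C−V)·d_A)·d_A = V + 2.7024·d_A = (-8.8202,22.8353)
T_B = V + ((C−V)·d_B)·d_B = V + 2.7024·d_B = (-10.7415,27.7214)
sweep = 180° − θ = 27.4583°

center=(0.2189,29.2105) T_A=(-8.8202,22.8353) T_B=(-10.7415,27.7214) sweep=27.4583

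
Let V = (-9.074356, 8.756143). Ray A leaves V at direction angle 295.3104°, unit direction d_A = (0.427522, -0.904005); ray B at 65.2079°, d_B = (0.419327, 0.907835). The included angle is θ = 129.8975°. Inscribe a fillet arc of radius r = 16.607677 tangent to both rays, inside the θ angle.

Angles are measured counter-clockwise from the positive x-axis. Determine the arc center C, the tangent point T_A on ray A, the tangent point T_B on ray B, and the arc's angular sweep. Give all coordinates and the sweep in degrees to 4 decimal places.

bisector direction at 0.2592° = (0.999990,0.004523)
center distance |VC| = r/sin(θ/2) = 16.607677/sin(64.9488°) = 18.332198
C = V + |VC|·bis = (9.2577,8.8391)
T_A = V + ((C−V)·d_A)·d_A = V + 7.7624·d_A = (-5.7558,1.7389)
T_B = V + ((C−V)·d_B)·d_B = V + 7.7624·d_B = (-5.8194,15.8031)
sweep = 180° − θ = 50.1025°

center=(9.2577,8.8391) T_A=(-5.7558,1.7389) T_B=(-5.8194,15.8031) sweep=50.1025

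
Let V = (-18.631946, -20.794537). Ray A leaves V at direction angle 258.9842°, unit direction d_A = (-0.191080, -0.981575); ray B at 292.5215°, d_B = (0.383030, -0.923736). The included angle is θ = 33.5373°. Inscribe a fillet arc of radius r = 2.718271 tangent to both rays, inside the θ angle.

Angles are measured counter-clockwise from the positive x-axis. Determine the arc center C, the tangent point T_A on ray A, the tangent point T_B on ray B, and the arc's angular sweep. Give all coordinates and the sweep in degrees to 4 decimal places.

bisector direction at 275.7528° = (0.100238,-0.994964)
center distance |VC| = r/sin(θ/2) = 2.718271/sin(16.7687°) = 9.421824
C = V + |VC|·bis = (-17.6875,-30.1689)
T_A = V + ((C−V)·d_A)·d_A = V + 9.0212·d_A = (-20.3557,-29.6495)
T_B = V + ((C−V)·d_B)·d_B = V + 9.0212·d_B = (-15.1766,-29.1277)
sweep = 180° − θ = 146.4627°

center=(-17.6875,-30.1689) T_A=(-20.3557,-29.6495) T_B=(-15.1766,-29.1277) sweep=146.4627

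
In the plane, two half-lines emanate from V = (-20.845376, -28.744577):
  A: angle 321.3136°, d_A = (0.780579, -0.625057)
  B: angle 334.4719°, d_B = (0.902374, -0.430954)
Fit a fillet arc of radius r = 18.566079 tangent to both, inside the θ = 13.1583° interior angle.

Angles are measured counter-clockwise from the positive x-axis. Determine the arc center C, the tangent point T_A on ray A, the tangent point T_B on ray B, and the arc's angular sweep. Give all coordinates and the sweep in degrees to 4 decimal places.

center=(116.4131,-114.8709) T_A=(104.8083,-129.3632) T_B=(124.4143,-98.1173) sweep=166.8417

bisector direction at 327.8927° = (0.847055,-0.531506)
center distance |VC| = r/sin(θ/2) = 18.566079/sin(6.5792°) = 162.042096
C = V + |VC|·bis = (116.4131,-114.8709)
T_A = V + ((C−V)·d_A)·d_A = V + 160.9750·d_A = (104.8083,-129.3632)
T_B = V + ((C−V)·d_B)·d_B = V + 160.9750·d_B = (124.4143,-98.1173)
sweep = 180° − θ = 166.8417°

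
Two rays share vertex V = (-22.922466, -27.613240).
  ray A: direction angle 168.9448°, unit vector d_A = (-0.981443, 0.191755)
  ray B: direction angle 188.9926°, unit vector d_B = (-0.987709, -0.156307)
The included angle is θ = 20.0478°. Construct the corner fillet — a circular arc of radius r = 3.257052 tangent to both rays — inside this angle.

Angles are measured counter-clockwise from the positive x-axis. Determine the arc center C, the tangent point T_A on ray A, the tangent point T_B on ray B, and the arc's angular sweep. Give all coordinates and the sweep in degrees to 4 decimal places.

bisector direction at 178.9687° = (-0.999838,0.017999)
center distance |VC| = r/sin(θ/2) = 3.257052/sin(10.0239°) = 18.712349
C = V + |VC|·bis = (-41.6318,-27.2764)
T_A = V + ((C−V)·d_A)·d_A = V + 18.4267·d_A = (-41.0072,-24.0798)
T_B = V + ((C−V)·d_B)·d_B = V + 18.4267·d_B = (-41.1227,-30.4935)
sweep = 180° − θ = 159.9522°

center=(-41.6318,-27.2764) T_A=(-41.0072,-24.0798) T_B=(-41.1227,-30.4935) sweep=159.9522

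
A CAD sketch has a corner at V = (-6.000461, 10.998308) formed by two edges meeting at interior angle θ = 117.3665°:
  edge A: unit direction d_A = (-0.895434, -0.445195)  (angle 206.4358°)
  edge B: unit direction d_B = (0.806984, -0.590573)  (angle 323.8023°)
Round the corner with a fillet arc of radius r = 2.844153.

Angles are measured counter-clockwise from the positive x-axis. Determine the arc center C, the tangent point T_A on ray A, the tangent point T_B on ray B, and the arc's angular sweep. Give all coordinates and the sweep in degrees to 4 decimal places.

bisector direction at 265.1191° = (-0.085086,-0.996374)
center distance |VC| = r/sin(θ/2) = 2.844153/sin(58.6833°) = 3.329193
C = V + |VC|·bis = (-6.2837,7.6812)
T_A = V + ((C−V)·d_A)·d_A = V + 1.7304·d_A = (-7.5499,10.2279)
T_B = V + ((C−V)·d_B)·d_B = V + 1.7304·d_B = (-4.6040,9.9764)
sweep = 180° − θ = 62.6335°

center=(-6.2837,7.6812) T_A=(-7.5499,10.2279) T_B=(-4.6040,9.9764) sweep=62.6335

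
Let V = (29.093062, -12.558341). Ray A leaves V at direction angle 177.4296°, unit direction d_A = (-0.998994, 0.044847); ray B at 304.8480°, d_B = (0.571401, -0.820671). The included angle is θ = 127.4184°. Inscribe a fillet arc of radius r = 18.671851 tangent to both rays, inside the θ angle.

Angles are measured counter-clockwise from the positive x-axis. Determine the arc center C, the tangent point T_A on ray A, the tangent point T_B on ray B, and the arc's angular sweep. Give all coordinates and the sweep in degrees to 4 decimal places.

bisector direction at 241.1388° = (-0.482689,-0.875792)
center distance |VC| = r/sin(θ/2) = 18.671851/sin(63.7092°) = 20.826160
C = V + |VC|·bis = (19.0405,-30.7977)
T_A = V + ((C−V)·d_A)·d_A = V + 9.2245·d_A = (19.8779,-12.1447)
T_B = V + ((C−V)·d_B)·d_B = V + 9.2245·d_B = (34.3639,-20.1286)
sweep = 180° − θ = 52.5816°

center=(19.0405,-30.7977) T_A=(19.8779,-12.1447) T_B=(34.3639,-20.1286) sweep=52.5816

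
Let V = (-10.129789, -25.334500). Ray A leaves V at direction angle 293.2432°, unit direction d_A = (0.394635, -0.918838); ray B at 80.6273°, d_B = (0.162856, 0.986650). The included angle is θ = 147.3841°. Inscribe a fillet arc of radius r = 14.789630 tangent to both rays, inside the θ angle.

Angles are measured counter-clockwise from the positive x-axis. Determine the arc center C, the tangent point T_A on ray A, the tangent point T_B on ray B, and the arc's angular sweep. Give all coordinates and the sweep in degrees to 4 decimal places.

bisector direction at 6.9352° = (0.992683,0.120748)
center distance |VC| = r/sin(θ/2) = 14.789630/sin(73.6920°) = 15.409615
C = V + |VC|·bis = (5.1671,-23.4738)
T_A = V + ((C−V)·d_A)·d_A = V + 4.3270·d_A = (-8.4222,-29.3103)
T_B = V + ((C−V)·d_B)·d_B = V + 4.3270·d_B = (-9.4251,-21.0652)
sweep = 180° − θ = 32.6159°

center=(5.1671,-23.4738) T_A=(-8.4222,-29.3103) T_B=(-9.4251,-21.0652) sweep=32.6159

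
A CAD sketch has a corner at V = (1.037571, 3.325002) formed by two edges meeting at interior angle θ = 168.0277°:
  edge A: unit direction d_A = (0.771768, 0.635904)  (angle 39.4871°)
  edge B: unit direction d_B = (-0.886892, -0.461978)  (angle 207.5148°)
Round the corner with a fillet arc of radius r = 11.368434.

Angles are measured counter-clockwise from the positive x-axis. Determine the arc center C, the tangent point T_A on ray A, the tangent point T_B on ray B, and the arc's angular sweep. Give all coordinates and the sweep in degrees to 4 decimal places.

center=(-5.2716,12.8568) T_A=(1.9576,4.0831) T_B=(-0.0197,2.7743) sweep=11.9723

bisector direction at 123.5010° = (-0.551951,0.833877)
center distance |VC| = r/sin(θ/2) = 11.368434/sin(84.0139°) = 11.430764
C = V + |VC|·bis = (-5.2716,12.8568)
T_A = V + ((C−V)·d_A)·d_A = V + 1.1921·d_A = (1.9576,4.0831)
T_B = V + ((C−V)·d_B)·d_B = V + 1.1921·d_B = (-0.0197,2.7743)
sweep = 180° − θ = 11.9723°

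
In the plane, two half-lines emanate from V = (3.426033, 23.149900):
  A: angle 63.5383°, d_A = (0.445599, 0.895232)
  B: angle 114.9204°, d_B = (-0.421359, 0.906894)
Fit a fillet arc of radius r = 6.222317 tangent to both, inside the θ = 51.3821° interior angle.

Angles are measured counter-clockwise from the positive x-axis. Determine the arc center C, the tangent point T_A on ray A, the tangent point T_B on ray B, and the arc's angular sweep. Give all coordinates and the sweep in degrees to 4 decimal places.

center=(3.6191,37.5017) T_A=(9.1895,34.7290) T_B=(-2.0239,34.8798) sweep=128.6179

bisector direction at 89.2293° = (0.013450,0.999910)
center distance |VC| = r/sin(θ/2) = 6.222317/sin(25.6911°) = 14.353066
C = V + |VC|·bis = (3.6191,37.5017)
T_A = V + ((C−V)·d_A)·d_A = V + 12.9342·d_A = (9.1895,34.7290)
T_B = V + ((C−V)·d_B)·d_B = V + 12.9342·d_B = (-2.0239,34.8798)
sweep = 180° − θ = 128.6179°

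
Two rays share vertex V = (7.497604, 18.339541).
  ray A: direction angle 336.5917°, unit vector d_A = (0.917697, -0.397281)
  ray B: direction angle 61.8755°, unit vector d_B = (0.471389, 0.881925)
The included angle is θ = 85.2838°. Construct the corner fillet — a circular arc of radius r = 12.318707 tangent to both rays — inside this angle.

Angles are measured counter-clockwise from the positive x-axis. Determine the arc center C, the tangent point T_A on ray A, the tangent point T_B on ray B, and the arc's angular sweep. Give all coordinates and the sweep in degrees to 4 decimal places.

center=(24.6675,24.3300) T_A=(19.7735,13.0252) T_B=(13.8033,30.1369) sweep=94.7162

bisector direction at 19.2336° = (0.944183,0.329420)
center distance |VC| = r/sin(θ/2) = 12.318707/sin(42.6419°) = 18.184899
C = V + |VC|·bis = (24.6675,24.3300)
T_A = V + ((C−V)·d_A)·d_A = V + 13.3768·d_A = (19.7735,13.0252)
T_B = V + ((C−V)·d_B)·d_B = V + 13.3768·d_B = (13.8033,30.1369)
sweep = 180° − θ = 94.7162°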